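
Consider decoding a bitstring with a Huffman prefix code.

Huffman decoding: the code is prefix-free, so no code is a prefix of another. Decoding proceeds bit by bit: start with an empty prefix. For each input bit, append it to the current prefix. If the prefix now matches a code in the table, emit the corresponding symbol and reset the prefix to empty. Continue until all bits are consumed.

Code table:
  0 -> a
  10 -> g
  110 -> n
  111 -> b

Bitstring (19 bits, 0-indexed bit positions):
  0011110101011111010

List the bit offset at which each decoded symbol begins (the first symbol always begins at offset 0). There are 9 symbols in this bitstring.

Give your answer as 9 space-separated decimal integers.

Bit 0: prefix='0' -> emit 'a', reset
Bit 1: prefix='0' -> emit 'a', reset
Bit 2: prefix='1' (no match yet)
Bit 3: prefix='11' (no match yet)
Bit 4: prefix='111' -> emit 'b', reset
Bit 5: prefix='1' (no match yet)
Bit 6: prefix='10' -> emit 'g', reset
Bit 7: prefix='1' (no match yet)
Bit 8: prefix='10' -> emit 'g', reset
Bit 9: prefix='1' (no match yet)
Bit 10: prefix='10' -> emit 'g', reset
Bit 11: prefix='1' (no match yet)
Bit 12: prefix='11' (no match yet)
Bit 13: prefix='111' -> emit 'b', reset
Bit 14: prefix='1' (no match yet)
Bit 15: prefix='11' (no match yet)
Bit 16: prefix='110' -> emit 'n', reset
Bit 17: prefix='1' (no match yet)
Bit 18: prefix='10' -> emit 'g', reset

Answer: 0 1 2 5 7 9 11 14 17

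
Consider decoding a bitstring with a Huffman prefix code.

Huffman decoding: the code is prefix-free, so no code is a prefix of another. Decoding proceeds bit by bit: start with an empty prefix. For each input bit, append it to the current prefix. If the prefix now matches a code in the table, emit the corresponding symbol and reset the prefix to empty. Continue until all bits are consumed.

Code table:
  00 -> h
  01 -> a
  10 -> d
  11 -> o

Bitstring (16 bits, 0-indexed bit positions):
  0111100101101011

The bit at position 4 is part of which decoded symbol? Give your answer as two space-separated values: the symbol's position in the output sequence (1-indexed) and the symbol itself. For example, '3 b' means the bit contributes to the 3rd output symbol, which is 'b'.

Bit 0: prefix='0' (no match yet)
Bit 1: prefix='01' -> emit 'a', reset
Bit 2: prefix='1' (no match yet)
Bit 3: prefix='11' -> emit 'o', reset
Bit 4: prefix='1' (no match yet)
Bit 5: prefix='10' -> emit 'd', reset
Bit 6: prefix='0' (no match yet)
Bit 7: prefix='01' -> emit 'a', reset
Bit 8: prefix='0' (no match yet)

Answer: 3 d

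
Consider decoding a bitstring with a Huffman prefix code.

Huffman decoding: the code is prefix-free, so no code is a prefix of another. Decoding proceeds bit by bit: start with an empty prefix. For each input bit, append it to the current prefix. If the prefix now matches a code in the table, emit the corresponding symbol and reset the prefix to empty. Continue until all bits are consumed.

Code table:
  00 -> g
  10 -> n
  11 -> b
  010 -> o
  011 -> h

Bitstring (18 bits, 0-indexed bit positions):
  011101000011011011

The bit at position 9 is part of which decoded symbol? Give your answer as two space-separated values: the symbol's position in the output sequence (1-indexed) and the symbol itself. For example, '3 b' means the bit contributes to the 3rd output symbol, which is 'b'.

Answer: 5 h

Derivation:
Bit 0: prefix='0' (no match yet)
Bit 1: prefix='01' (no match yet)
Bit 2: prefix='011' -> emit 'h', reset
Bit 3: prefix='1' (no match yet)
Bit 4: prefix='10' -> emit 'n', reset
Bit 5: prefix='1' (no match yet)
Bit 6: prefix='10' -> emit 'n', reset
Bit 7: prefix='0' (no match yet)
Bit 8: prefix='00' -> emit 'g', reset
Bit 9: prefix='0' (no match yet)
Bit 10: prefix='01' (no match yet)
Bit 11: prefix='011' -> emit 'h', reset
Bit 12: prefix='0' (no match yet)
Bit 13: prefix='01' (no match yet)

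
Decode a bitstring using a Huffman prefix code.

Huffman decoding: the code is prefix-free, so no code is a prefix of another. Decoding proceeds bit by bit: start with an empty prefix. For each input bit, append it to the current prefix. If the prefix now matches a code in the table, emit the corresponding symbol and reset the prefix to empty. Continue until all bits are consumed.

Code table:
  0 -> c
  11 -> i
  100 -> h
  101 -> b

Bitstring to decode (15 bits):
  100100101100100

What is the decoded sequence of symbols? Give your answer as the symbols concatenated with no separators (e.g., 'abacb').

Bit 0: prefix='1' (no match yet)
Bit 1: prefix='10' (no match yet)
Bit 2: prefix='100' -> emit 'h', reset
Bit 3: prefix='1' (no match yet)
Bit 4: prefix='10' (no match yet)
Bit 5: prefix='100' -> emit 'h', reset
Bit 6: prefix='1' (no match yet)
Bit 7: prefix='10' (no match yet)
Bit 8: prefix='101' -> emit 'b', reset
Bit 9: prefix='1' (no match yet)
Bit 10: prefix='10' (no match yet)
Bit 11: prefix='100' -> emit 'h', reset
Bit 12: prefix='1' (no match yet)
Bit 13: prefix='10' (no match yet)
Bit 14: prefix='100' -> emit 'h', reset

Answer: hhbhh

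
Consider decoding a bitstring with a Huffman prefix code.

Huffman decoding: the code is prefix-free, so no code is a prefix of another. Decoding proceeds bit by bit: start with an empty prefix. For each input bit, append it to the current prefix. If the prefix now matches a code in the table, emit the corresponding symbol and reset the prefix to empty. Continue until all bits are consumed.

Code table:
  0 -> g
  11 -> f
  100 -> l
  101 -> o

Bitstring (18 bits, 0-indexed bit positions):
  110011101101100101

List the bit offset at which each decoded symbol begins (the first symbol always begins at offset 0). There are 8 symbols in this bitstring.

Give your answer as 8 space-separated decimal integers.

Answer: 0 2 3 4 6 9 12 15

Derivation:
Bit 0: prefix='1' (no match yet)
Bit 1: prefix='11' -> emit 'f', reset
Bit 2: prefix='0' -> emit 'g', reset
Bit 3: prefix='0' -> emit 'g', reset
Bit 4: prefix='1' (no match yet)
Bit 5: prefix='11' -> emit 'f', reset
Bit 6: prefix='1' (no match yet)
Bit 7: prefix='10' (no match yet)
Bit 8: prefix='101' -> emit 'o', reset
Bit 9: prefix='1' (no match yet)
Bit 10: prefix='10' (no match yet)
Bit 11: prefix='101' -> emit 'o', reset
Bit 12: prefix='1' (no match yet)
Bit 13: prefix='10' (no match yet)
Bit 14: prefix='100' -> emit 'l', reset
Bit 15: prefix='1' (no match yet)
Bit 16: prefix='10' (no match yet)
Bit 17: prefix='101' -> emit 'o', reset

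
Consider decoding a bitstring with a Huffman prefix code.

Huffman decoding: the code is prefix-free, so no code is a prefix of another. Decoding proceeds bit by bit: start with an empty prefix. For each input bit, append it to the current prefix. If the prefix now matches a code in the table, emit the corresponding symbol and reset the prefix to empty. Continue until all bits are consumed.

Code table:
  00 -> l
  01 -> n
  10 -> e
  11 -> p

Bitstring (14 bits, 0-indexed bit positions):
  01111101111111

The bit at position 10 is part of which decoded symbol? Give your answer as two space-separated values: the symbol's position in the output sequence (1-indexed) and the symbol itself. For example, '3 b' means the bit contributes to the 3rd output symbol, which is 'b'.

Answer: 6 p

Derivation:
Bit 0: prefix='0' (no match yet)
Bit 1: prefix='01' -> emit 'n', reset
Bit 2: prefix='1' (no match yet)
Bit 3: prefix='11' -> emit 'p', reset
Bit 4: prefix='1' (no match yet)
Bit 5: prefix='11' -> emit 'p', reset
Bit 6: prefix='0' (no match yet)
Bit 7: prefix='01' -> emit 'n', reset
Bit 8: prefix='1' (no match yet)
Bit 9: prefix='11' -> emit 'p', reset
Bit 10: prefix='1' (no match yet)
Bit 11: prefix='11' -> emit 'p', reset
Bit 12: prefix='1' (no match yet)
Bit 13: prefix='11' -> emit 'p', reset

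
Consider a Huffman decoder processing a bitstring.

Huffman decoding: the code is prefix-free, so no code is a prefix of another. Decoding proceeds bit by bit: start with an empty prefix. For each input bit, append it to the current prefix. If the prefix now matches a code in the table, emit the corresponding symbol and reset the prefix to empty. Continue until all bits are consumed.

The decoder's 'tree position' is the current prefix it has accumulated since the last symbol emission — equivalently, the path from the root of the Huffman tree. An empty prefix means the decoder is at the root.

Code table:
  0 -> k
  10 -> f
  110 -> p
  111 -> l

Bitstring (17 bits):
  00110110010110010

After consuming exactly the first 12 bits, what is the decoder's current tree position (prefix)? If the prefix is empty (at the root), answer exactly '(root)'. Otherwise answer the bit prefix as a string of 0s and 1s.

Answer: 1

Derivation:
Bit 0: prefix='0' -> emit 'k', reset
Bit 1: prefix='0' -> emit 'k', reset
Bit 2: prefix='1' (no match yet)
Bit 3: prefix='11' (no match yet)
Bit 4: prefix='110' -> emit 'p', reset
Bit 5: prefix='1' (no match yet)
Bit 6: prefix='11' (no match yet)
Bit 7: prefix='110' -> emit 'p', reset
Bit 8: prefix='0' -> emit 'k', reset
Bit 9: prefix='1' (no match yet)
Bit 10: prefix='10' -> emit 'f', reset
Bit 11: prefix='1' (no match yet)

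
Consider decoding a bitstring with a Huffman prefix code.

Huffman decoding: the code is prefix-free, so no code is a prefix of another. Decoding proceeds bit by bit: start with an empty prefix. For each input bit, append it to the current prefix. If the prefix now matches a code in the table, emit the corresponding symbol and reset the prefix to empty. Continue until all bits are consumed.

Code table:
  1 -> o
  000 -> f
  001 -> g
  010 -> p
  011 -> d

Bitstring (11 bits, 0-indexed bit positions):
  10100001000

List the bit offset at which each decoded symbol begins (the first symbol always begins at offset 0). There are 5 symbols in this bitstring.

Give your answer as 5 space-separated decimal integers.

Bit 0: prefix='1' -> emit 'o', reset
Bit 1: prefix='0' (no match yet)
Bit 2: prefix='01' (no match yet)
Bit 3: prefix='010' -> emit 'p', reset
Bit 4: prefix='0' (no match yet)
Bit 5: prefix='00' (no match yet)
Bit 6: prefix='000' -> emit 'f', reset
Bit 7: prefix='1' -> emit 'o', reset
Bit 8: prefix='0' (no match yet)
Bit 9: prefix='00' (no match yet)
Bit 10: prefix='000' -> emit 'f', reset

Answer: 0 1 4 7 8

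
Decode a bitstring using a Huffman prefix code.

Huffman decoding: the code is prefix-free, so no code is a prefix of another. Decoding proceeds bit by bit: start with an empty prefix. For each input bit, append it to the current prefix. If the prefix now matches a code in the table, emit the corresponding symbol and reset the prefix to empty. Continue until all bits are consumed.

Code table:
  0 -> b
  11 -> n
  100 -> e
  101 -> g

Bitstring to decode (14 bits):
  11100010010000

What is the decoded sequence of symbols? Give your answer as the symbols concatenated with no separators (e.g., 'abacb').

Bit 0: prefix='1' (no match yet)
Bit 1: prefix='11' -> emit 'n', reset
Bit 2: prefix='1' (no match yet)
Bit 3: prefix='10' (no match yet)
Bit 4: prefix='100' -> emit 'e', reset
Bit 5: prefix='0' -> emit 'b', reset
Bit 6: prefix='1' (no match yet)
Bit 7: prefix='10' (no match yet)
Bit 8: prefix='100' -> emit 'e', reset
Bit 9: prefix='1' (no match yet)
Bit 10: prefix='10' (no match yet)
Bit 11: prefix='100' -> emit 'e', reset
Bit 12: prefix='0' -> emit 'b', reset
Bit 13: prefix='0' -> emit 'b', reset

Answer: nebeebb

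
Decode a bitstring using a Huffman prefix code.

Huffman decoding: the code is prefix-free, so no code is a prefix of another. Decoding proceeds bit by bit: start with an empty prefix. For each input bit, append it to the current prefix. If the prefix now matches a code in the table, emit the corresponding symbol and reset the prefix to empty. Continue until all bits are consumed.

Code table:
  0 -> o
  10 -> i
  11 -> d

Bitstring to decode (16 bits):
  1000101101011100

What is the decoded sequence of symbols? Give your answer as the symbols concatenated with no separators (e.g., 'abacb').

Answer: iooidoidio

Derivation:
Bit 0: prefix='1' (no match yet)
Bit 1: prefix='10' -> emit 'i', reset
Bit 2: prefix='0' -> emit 'o', reset
Bit 3: prefix='0' -> emit 'o', reset
Bit 4: prefix='1' (no match yet)
Bit 5: prefix='10' -> emit 'i', reset
Bit 6: prefix='1' (no match yet)
Bit 7: prefix='11' -> emit 'd', reset
Bit 8: prefix='0' -> emit 'o', reset
Bit 9: prefix='1' (no match yet)
Bit 10: prefix='10' -> emit 'i', reset
Bit 11: prefix='1' (no match yet)
Bit 12: prefix='11' -> emit 'd', reset
Bit 13: prefix='1' (no match yet)
Bit 14: prefix='10' -> emit 'i', reset
Bit 15: prefix='0' -> emit 'o', reset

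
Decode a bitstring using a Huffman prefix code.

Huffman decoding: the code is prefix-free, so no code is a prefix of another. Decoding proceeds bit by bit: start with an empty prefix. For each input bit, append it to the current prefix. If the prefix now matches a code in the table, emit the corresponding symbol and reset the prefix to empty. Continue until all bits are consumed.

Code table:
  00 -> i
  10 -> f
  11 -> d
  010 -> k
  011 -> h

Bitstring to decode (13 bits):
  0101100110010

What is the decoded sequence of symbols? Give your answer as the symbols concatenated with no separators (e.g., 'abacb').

Bit 0: prefix='0' (no match yet)
Bit 1: prefix='01' (no match yet)
Bit 2: prefix='010' -> emit 'k', reset
Bit 3: prefix='1' (no match yet)
Bit 4: prefix='11' -> emit 'd', reset
Bit 5: prefix='0' (no match yet)
Bit 6: prefix='00' -> emit 'i', reset
Bit 7: prefix='1' (no match yet)
Bit 8: prefix='11' -> emit 'd', reset
Bit 9: prefix='0' (no match yet)
Bit 10: prefix='00' -> emit 'i', reset
Bit 11: prefix='1' (no match yet)
Bit 12: prefix='10' -> emit 'f', reset

Answer: kdidif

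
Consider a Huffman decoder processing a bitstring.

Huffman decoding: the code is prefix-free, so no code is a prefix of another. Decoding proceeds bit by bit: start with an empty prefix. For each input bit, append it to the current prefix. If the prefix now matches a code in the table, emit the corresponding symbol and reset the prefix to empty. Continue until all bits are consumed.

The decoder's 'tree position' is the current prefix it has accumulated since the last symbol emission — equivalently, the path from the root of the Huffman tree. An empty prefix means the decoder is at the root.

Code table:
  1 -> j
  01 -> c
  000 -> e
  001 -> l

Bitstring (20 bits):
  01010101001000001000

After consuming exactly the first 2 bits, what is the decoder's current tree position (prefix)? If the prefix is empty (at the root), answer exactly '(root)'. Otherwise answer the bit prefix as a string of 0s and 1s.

Answer: (root)

Derivation:
Bit 0: prefix='0' (no match yet)
Bit 1: prefix='01' -> emit 'c', reset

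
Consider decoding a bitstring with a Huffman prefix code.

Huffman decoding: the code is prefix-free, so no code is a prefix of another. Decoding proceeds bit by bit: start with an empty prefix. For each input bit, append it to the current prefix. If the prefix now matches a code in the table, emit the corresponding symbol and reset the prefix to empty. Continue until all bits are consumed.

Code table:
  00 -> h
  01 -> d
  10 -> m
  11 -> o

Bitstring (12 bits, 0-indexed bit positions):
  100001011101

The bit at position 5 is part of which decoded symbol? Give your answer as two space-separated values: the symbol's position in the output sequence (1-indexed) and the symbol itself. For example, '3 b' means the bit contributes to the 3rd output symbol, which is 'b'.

Answer: 3 d

Derivation:
Bit 0: prefix='1' (no match yet)
Bit 1: prefix='10' -> emit 'm', reset
Bit 2: prefix='0' (no match yet)
Bit 3: prefix='00' -> emit 'h', reset
Bit 4: prefix='0' (no match yet)
Bit 5: prefix='01' -> emit 'd', reset
Bit 6: prefix='0' (no match yet)
Bit 7: prefix='01' -> emit 'd', reset
Bit 8: prefix='1' (no match yet)
Bit 9: prefix='11' -> emit 'o', reset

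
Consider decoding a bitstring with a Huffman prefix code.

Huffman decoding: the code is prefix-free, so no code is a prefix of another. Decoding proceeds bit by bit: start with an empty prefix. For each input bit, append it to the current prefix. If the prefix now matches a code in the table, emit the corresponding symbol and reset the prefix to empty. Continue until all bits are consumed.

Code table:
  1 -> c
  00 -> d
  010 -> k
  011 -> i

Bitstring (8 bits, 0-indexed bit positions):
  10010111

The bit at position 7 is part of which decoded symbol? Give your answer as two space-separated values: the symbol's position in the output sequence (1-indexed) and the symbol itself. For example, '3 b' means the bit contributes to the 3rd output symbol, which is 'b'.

Answer: 5 c

Derivation:
Bit 0: prefix='1' -> emit 'c', reset
Bit 1: prefix='0' (no match yet)
Bit 2: prefix='00' -> emit 'd', reset
Bit 3: prefix='1' -> emit 'c', reset
Bit 4: prefix='0' (no match yet)
Bit 5: prefix='01' (no match yet)
Bit 6: prefix='011' -> emit 'i', reset
Bit 7: prefix='1' -> emit 'c', reset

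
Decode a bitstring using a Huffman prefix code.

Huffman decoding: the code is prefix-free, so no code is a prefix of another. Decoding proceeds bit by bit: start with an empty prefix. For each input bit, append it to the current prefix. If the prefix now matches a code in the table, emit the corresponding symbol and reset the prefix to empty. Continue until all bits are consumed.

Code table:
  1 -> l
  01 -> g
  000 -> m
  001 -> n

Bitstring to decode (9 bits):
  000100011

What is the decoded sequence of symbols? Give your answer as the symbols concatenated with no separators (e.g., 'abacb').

Answer: mlmll

Derivation:
Bit 0: prefix='0' (no match yet)
Bit 1: prefix='00' (no match yet)
Bit 2: prefix='000' -> emit 'm', reset
Bit 3: prefix='1' -> emit 'l', reset
Bit 4: prefix='0' (no match yet)
Bit 5: prefix='00' (no match yet)
Bit 6: prefix='000' -> emit 'm', reset
Bit 7: prefix='1' -> emit 'l', reset
Bit 8: prefix='1' -> emit 'l', reset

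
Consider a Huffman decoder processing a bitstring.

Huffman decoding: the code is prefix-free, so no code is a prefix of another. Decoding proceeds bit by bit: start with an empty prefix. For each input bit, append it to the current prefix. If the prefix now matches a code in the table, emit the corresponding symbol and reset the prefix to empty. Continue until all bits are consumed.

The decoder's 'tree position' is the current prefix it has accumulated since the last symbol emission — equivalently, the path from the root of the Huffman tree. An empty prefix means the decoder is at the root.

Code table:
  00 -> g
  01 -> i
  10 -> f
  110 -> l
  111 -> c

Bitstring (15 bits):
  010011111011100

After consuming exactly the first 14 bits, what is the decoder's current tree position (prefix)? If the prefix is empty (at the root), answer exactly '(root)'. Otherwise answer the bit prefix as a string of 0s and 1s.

Answer: 0

Derivation:
Bit 0: prefix='0' (no match yet)
Bit 1: prefix='01' -> emit 'i', reset
Bit 2: prefix='0' (no match yet)
Bit 3: prefix='00' -> emit 'g', reset
Bit 4: prefix='1' (no match yet)
Bit 5: prefix='11' (no match yet)
Bit 6: prefix='111' -> emit 'c', reset
Bit 7: prefix='1' (no match yet)
Bit 8: prefix='11' (no match yet)
Bit 9: prefix='110' -> emit 'l', reset
Bit 10: prefix='1' (no match yet)
Bit 11: prefix='11' (no match yet)
Bit 12: prefix='111' -> emit 'c', reset
Bit 13: prefix='0' (no match yet)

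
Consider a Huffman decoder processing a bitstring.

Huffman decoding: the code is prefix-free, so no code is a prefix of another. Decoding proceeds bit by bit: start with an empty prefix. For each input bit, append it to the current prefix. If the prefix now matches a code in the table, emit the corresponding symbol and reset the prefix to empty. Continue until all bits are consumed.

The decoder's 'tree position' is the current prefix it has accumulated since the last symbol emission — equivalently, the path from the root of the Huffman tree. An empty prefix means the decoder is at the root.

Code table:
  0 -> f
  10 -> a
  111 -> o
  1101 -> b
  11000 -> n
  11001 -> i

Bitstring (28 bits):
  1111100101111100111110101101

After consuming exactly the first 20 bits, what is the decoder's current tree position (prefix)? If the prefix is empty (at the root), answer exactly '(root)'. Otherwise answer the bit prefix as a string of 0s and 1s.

Answer: (root)

Derivation:
Bit 0: prefix='1' (no match yet)
Bit 1: prefix='11' (no match yet)
Bit 2: prefix='111' -> emit 'o', reset
Bit 3: prefix='1' (no match yet)
Bit 4: prefix='11' (no match yet)
Bit 5: prefix='110' (no match yet)
Bit 6: prefix='1100' (no match yet)
Bit 7: prefix='11001' -> emit 'i', reset
Bit 8: prefix='0' -> emit 'f', reset
Bit 9: prefix='1' (no match yet)
Bit 10: prefix='11' (no match yet)
Bit 11: prefix='111' -> emit 'o', reset
Bit 12: prefix='1' (no match yet)
Bit 13: prefix='11' (no match yet)
Bit 14: prefix='110' (no match yet)
Bit 15: prefix='1100' (no match yet)
Bit 16: prefix='11001' -> emit 'i', reset
Bit 17: prefix='1' (no match yet)
Bit 18: prefix='11' (no match yet)
Bit 19: prefix='111' -> emit 'o', reset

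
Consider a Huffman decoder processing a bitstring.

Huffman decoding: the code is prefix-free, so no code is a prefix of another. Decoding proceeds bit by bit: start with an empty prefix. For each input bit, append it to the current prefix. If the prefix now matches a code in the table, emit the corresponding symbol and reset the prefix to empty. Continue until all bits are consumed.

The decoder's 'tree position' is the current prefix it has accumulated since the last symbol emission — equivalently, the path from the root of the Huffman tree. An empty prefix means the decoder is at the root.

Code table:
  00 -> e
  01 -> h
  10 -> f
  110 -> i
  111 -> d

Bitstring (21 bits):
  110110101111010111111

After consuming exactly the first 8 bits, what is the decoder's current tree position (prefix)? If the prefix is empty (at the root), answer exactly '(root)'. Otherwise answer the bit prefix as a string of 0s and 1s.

Answer: (root)

Derivation:
Bit 0: prefix='1' (no match yet)
Bit 1: prefix='11' (no match yet)
Bit 2: prefix='110' -> emit 'i', reset
Bit 3: prefix='1' (no match yet)
Bit 4: prefix='11' (no match yet)
Bit 5: prefix='110' -> emit 'i', reset
Bit 6: prefix='1' (no match yet)
Bit 7: prefix='10' -> emit 'f', reset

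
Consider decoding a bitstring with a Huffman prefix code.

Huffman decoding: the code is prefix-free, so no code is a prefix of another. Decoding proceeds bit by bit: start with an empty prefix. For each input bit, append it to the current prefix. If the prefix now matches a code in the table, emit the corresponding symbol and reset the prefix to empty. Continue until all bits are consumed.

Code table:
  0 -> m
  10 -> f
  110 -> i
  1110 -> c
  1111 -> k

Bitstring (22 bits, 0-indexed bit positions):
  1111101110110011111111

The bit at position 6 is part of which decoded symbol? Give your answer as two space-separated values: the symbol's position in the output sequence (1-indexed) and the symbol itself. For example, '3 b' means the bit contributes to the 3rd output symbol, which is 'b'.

Answer: 3 c

Derivation:
Bit 0: prefix='1' (no match yet)
Bit 1: prefix='11' (no match yet)
Bit 2: prefix='111' (no match yet)
Bit 3: prefix='1111' -> emit 'k', reset
Bit 4: prefix='1' (no match yet)
Bit 5: prefix='10' -> emit 'f', reset
Bit 6: prefix='1' (no match yet)
Bit 7: prefix='11' (no match yet)
Bit 8: prefix='111' (no match yet)
Bit 9: prefix='1110' -> emit 'c', reset
Bit 10: prefix='1' (no match yet)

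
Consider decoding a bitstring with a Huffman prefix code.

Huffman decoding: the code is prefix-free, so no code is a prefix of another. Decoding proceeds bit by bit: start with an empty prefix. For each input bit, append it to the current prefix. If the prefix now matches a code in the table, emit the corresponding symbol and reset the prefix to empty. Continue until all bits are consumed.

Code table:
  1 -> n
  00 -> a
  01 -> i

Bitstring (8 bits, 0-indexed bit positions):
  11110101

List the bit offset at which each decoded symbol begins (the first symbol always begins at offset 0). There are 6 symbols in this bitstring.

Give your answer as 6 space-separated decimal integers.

Bit 0: prefix='1' -> emit 'n', reset
Bit 1: prefix='1' -> emit 'n', reset
Bit 2: prefix='1' -> emit 'n', reset
Bit 3: prefix='1' -> emit 'n', reset
Bit 4: prefix='0' (no match yet)
Bit 5: prefix='01' -> emit 'i', reset
Bit 6: prefix='0' (no match yet)
Bit 7: prefix='01' -> emit 'i', reset

Answer: 0 1 2 3 4 6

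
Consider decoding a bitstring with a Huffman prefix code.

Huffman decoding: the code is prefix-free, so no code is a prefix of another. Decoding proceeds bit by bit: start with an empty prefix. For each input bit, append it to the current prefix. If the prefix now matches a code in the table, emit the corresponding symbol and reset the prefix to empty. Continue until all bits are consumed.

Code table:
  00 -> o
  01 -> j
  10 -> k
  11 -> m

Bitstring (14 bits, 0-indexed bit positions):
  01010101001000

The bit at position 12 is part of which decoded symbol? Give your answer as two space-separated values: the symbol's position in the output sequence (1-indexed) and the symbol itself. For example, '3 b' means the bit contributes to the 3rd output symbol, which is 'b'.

Bit 0: prefix='0' (no match yet)
Bit 1: prefix='01' -> emit 'j', reset
Bit 2: prefix='0' (no match yet)
Bit 3: prefix='01' -> emit 'j', reset
Bit 4: prefix='0' (no match yet)
Bit 5: prefix='01' -> emit 'j', reset
Bit 6: prefix='0' (no match yet)
Bit 7: prefix='01' -> emit 'j', reset
Bit 8: prefix='0' (no match yet)
Bit 9: prefix='00' -> emit 'o', reset
Bit 10: prefix='1' (no match yet)
Bit 11: prefix='10' -> emit 'k', reset
Bit 12: prefix='0' (no match yet)
Bit 13: prefix='00' -> emit 'o', reset

Answer: 7 o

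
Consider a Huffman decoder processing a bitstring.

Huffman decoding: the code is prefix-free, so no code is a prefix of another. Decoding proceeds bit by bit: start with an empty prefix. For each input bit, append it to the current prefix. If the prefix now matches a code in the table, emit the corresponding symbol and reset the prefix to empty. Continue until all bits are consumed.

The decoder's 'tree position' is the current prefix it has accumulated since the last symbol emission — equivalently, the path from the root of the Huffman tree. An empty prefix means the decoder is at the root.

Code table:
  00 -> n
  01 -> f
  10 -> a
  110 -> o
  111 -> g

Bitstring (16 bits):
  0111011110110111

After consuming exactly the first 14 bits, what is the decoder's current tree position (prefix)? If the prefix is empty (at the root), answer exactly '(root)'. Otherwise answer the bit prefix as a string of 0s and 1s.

Bit 0: prefix='0' (no match yet)
Bit 1: prefix='01' -> emit 'f', reset
Bit 2: prefix='1' (no match yet)
Bit 3: prefix='11' (no match yet)
Bit 4: prefix='110' -> emit 'o', reset
Bit 5: prefix='1' (no match yet)
Bit 6: prefix='11' (no match yet)
Bit 7: prefix='111' -> emit 'g', reset
Bit 8: prefix='1' (no match yet)
Bit 9: prefix='10' -> emit 'a', reset
Bit 10: prefix='1' (no match yet)
Bit 11: prefix='11' (no match yet)
Bit 12: prefix='110' -> emit 'o', reset
Bit 13: prefix='1' (no match yet)

Answer: 1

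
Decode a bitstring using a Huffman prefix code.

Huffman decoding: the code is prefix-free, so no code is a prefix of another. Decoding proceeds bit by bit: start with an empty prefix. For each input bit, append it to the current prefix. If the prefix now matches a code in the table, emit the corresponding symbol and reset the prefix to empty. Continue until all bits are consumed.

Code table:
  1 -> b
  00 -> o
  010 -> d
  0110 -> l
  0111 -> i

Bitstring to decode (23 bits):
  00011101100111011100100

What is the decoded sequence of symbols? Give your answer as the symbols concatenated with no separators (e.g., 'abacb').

Answer: oiliiobo

Derivation:
Bit 0: prefix='0' (no match yet)
Bit 1: prefix='00' -> emit 'o', reset
Bit 2: prefix='0' (no match yet)
Bit 3: prefix='01' (no match yet)
Bit 4: prefix='011' (no match yet)
Bit 5: prefix='0111' -> emit 'i', reset
Bit 6: prefix='0' (no match yet)
Bit 7: prefix='01' (no match yet)
Bit 8: prefix='011' (no match yet)
Bit 9: prefix='0110' -> emit 'l', reset
Bit 10: prefix='0' (no match yet)
Bit 11: prefix='01' (no match yet)
Bit 12: prefix='011' (no match yet)
Bit 13: prefix='0111' -> emit 'i', reset
Bit 14: prefix='0' (no match yet)
Bit 15: prefix='01' (no match yet)
Bit 16: prefix='011' (no match yet)
Bit 17: prefix='0111' -> emit 'i', reset
Bit 18: prefix='0' (no match yet)
Bit 19: prefix='00' -> emit 'o', reset
Bit 20: prefix='1' -> emit 'b', reset
Bit 21: prefix='0' (no match yet)
Bit 22: prefix='00' -> emit 'o', reset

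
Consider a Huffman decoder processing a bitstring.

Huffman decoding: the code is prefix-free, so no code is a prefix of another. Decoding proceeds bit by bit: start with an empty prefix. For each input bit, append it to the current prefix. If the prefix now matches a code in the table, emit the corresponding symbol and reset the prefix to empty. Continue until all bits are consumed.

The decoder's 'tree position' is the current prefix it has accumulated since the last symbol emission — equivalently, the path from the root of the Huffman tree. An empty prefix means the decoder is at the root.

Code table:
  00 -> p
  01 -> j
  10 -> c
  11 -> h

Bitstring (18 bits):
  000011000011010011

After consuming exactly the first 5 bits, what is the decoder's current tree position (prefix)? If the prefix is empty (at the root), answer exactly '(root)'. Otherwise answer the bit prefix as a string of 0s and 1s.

Answer: 1

Derivation:
Bit 0: prefix='0' (no match yet)
Bit 1: prefix='00' -> emit 'p', reset
Bit 2: prefix='0' (no match yet)
Bit 3: prefix='00' -> emit 'p', reset
Bit 4: prefix='1' (no match yet)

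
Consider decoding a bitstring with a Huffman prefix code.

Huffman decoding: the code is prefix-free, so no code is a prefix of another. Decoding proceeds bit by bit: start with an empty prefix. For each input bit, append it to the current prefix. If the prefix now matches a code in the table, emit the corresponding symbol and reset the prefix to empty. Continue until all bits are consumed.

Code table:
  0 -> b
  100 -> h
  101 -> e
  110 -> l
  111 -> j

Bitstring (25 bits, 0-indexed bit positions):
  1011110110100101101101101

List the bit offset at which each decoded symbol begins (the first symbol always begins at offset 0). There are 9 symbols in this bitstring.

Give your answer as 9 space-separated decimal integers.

Answer: 0 3 6 7 10 13 16 19 22

Derivation:
Bit 0: prefix='1' (no match yet)
Bit 1: prefix='10' (no match yet)
Bit 2: prefix='101' -> emit 'e', reset
Bit 3: prefix='1' (no match yet)
Bit 4: prefix='11' (no match yet)
Bit 5: prefix='111' -> emit 'j', reset
Bit 6: prefix='0' -> emit 'b', reset
Bit 7: prefix='1' (no match yet)
Bit 8: prefix='11' (no match yet)
Bit 9: prefix='110' -> emit 'l', reset
Bit 10: prefix='1' (no match yet)
Bit 11: prefix='10' (no match yet)
Bit 12: prefix='100' -> emit 'h', reset
Bit 13: prefix='1' (no match yet)
Bit 14: prefix='10' (no match yet)
Bit 15: prefix='101' -> emit 'e', reset
Bit 16: prefix='1' (no match yet)
Bit 17: prefix='10' (no match yet)
Bit 18: prefix='101' -> emit 'e', reset
Bit 19: prefix='1' (no match yet)
Bit 20: prefix='10' (no match yet)
Bit 21: prefix='101' -> emit 'e', reset
Bit 22: prefix='1' (no match yet)
Bit 23: prefix='10' (no match yet)
Bit 24: prefix='101' -> emit 'e', reset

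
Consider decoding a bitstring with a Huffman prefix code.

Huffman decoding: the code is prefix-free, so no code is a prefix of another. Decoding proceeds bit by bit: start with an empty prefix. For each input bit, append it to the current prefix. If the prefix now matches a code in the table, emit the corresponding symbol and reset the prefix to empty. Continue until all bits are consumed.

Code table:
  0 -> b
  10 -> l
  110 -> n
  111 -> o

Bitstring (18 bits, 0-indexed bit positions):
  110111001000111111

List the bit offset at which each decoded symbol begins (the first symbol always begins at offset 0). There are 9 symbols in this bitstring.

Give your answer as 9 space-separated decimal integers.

Bit 0: prefix='1' (no match yet)
Bit 1: prefix='11' (no match yet)
Bit 2: prefix='110' -> emit 'n', reset
Bit 3: prefix='1' (no match yet)
Bit 4: prefix='11' (no match yet)
Bit 5: prefix='111' -> emit 'o', reset
Bit 6: prefix='0' -> emit 'b', reset
Bit 7: prefix='0' -> emit 'b', reset
Bit 8: prefix='1' (no match yet)
Bit 9: prefix='10' -> emit 'l', reset
Bit 10: prefix='0' -> emit 'b', reset
Bit 11: prefix='0' -> emit 'b', reset
Bit 12: prefix='1' (no match yet)
Bit 13: prefix='11' (no match yet)
Bit 14: prefix='111' -> emit 'o', reset
Bit 15: prefix='1' (no match yet)
Bit 16: prefix='11' (no match yet)
Bit 17: prefix='111' -> emit 'o', reset

Answer: 0 3 6 7 8 10 11 12 15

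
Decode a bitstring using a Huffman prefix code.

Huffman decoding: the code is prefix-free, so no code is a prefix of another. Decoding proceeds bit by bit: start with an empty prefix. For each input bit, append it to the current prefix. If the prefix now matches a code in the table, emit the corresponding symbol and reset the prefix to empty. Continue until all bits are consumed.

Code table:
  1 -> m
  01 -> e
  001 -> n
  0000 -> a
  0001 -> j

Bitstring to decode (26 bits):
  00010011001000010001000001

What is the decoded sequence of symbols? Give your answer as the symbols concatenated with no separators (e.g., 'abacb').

Answer: jnmnamjae

Derivation:
Bit 0: prefix='0' (no match yet)
Bit 1: prefix='00' (no match yet)
Bit 2: prefix='000' (no match yet)
Bit 3: prefix='0001' -> emit 'j', reset
Bit 4: prefix='0' (no match yet)
Bit 5: prefix='00' (no match yet)
Bit 6: prefix='001' -> emit 'n', reset
Bit 7: prefix='1' -> emit 'm', reset
Bit 8: prefix='0' (no match yet)
Bit 9: prefix='00' (no match yet)
Bit 10: prefix='001' -> emit 'n', reset
Bit 11: prefix='0' (no match yet)
Bit 12: prefix='00' (no match yet)
Bit 13: prefix='000' (no match yet)
Bit 14: prefix='0000' -> emit 'a', reset
Bit 15: prefix='1' -> emit 'm', reset
Bit 16: prefix='0' (no match yet)
Bit 17: prefix='00' (no match yet)
Bit 18: prefix='000' (no match yet)
Bit 19: prefix='0001' -> emit 'j', reset
Bit 20: prefix='0' (no match yet)
Bit 21: prefix='00' (no match yet)
Bit 22: prefix='000' (no match yet)
Bit 23: prefix='0000' -> emit 'a', reset
Bit 24: prefix='0' (no match yet)
Bit 25: prefix='01' -> emit 'e', reset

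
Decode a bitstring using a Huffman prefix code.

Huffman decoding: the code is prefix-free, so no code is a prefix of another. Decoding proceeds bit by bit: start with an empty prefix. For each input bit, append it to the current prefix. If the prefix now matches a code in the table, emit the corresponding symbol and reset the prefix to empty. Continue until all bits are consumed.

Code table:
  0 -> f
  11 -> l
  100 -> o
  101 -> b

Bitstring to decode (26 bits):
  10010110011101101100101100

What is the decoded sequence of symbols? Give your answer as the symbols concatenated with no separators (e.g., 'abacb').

Answer: obolbbobo

Derivation:
Bit 0: prefix='1' (no match yet)
Bit 1: prefix='10' (no match yet)
Bit 2: prefix='100' -> emit 'o', reset
Bit 3: prefix='1' (no match yet)
Bit 4: prefix='10' (no match yet)
Bit 5: prefix='101' -> emit 'b', reset
Bit 6: prefix='1' (no match yet)
Bit 7: prefix='10' (no match yet)
Bit 8: prefix='100' -> emit 'o', reset
Bit 9: prefix='1' (no match yet)
Bit 10: prefix='11' -> emit 'l', reset
Bit 11: prefix='1' (no match yet)
Bit 12: prefix='10' (no match yet)
Bit 13: prefix='101' -> emit 'b', reset
Bit 14: prefix='1' (no match yet)
Bit 15: prefix='10' (no match yet)
Bit 16: prefix='101' -> emit 'b', reset
Bit 17: prefix='1' (no match yet)
Bit 18: prefix='10' (no match yet)
Bit 19: prefix='100' -> emit 'o', reset
Bit 20: prefix='1' (no match yet)
Bit 21: prefix='10' (no match yet)
Bit 22: prefix='101' -> emit 'b', reset
Bit 23: prefix='1' (no match yet)
Bit 24: prefix='10' (no match yet)
Bit 25: prefix='100' -> emit 'o', reset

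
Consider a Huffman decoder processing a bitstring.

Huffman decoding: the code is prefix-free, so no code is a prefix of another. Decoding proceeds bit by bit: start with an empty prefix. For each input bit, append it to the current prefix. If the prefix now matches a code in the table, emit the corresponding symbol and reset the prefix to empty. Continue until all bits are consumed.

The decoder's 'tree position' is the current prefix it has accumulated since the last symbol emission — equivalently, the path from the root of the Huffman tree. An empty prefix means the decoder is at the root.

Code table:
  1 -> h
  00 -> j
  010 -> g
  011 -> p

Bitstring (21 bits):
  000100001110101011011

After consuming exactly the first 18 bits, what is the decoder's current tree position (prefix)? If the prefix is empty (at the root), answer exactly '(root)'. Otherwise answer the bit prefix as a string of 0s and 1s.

Bit 0: prefix='0' (no match yet)
Bit 1: prefix='00' -> emit 'j', reset
Bit 2: prefix='0' (no match yet)
Bit 3: prefix='01' (no match yet)
Bit 4: prefix='010' -> emit 'g', reset
Bit 5: prefix='0' (no match yet)
Bit 6: prefix='00' -> emit 'j', reset
Bit 7: prefix='0' (no match yet)
Bit 8: prefix='01' (no match yet)
Bit 9: prefix='011' -> emit 'p', reset
Bit 10: prefix='1' -> emit 'h', reset
Bit 11: prefix='0' (no match yet)
Bit 12: prefix='01' (no match yet)
Bit 13: prefix='010' -> emit 'g', reset
Bit 14: prefix='1' -> emit 'h', reset
Bit 15: prefix='0' (no match yet)
Bit 16: prefix='01' (no match yet)
Bit 17: prefix='011' -> emit 'p', reset

Answer: (root)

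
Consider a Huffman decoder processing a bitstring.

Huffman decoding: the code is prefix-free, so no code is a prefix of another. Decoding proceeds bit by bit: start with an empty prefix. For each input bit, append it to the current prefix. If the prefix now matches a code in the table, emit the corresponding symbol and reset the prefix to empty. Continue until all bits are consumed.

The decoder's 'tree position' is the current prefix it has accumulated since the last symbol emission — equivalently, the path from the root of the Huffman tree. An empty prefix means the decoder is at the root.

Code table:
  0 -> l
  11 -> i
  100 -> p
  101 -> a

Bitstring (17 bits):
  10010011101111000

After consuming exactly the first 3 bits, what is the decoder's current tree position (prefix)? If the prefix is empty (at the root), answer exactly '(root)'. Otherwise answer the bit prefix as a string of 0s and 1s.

Bit 0: prefix='1' (no match yet)
Bit 1: prefix='10' (no match yet)
Bit 2: prefix='100' -> emit 'p', reset

Answer: (root)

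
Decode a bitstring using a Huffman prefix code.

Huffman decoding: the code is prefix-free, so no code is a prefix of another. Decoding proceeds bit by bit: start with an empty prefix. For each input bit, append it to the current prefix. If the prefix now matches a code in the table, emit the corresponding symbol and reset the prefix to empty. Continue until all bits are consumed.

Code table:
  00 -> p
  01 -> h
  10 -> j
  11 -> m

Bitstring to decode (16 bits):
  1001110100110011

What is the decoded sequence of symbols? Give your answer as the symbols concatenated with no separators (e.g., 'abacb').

Answer: jhmhpmpm

Derivation:
Bit 0: prefix='1' (no match yet)
Bit 1: prefix='10' -> emit 'j', reset
Bit 2: prefix='0' (no match yet)
Bit 3: prefix='01' -> emit 'h', reset
Bit 4: prefix='1' (no match yet)
Bit 5: prefix='11' -> emit 'm', reset
Bit 6: prefix='0' (no match yet)
Bit 7: prefix='01' -> emit 'h', reset
Bit 8: prefix='0' (no match yet)
Bit 9: prefix='00' -> emit 'p', reset
Bit 10: prefix='1' (no match yet)
Bit 11: prefix='11' -> emit 'm', reset
Bit 12: prefix='0' (no match yet)
Bit 13: prefix='00' -> emit 'p', reset
Bit 14: prefix='1' (no match yet)
Bit 15: prefix='11' -> emit 'm', reset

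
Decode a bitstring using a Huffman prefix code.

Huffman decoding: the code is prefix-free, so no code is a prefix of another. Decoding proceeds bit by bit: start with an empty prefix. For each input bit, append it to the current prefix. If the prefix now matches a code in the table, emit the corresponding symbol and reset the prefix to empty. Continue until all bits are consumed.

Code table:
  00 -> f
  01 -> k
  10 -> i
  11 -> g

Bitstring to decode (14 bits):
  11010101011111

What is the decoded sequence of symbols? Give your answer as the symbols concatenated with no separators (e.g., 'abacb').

Answer: gkkkkgg

Derivation:
Bit 0: prefix='1' (no match yet)
Bit 1: prefix='11' -> emit 'g', reset
Bit 2: prefix='0' (no match yet)
Bit 3: prefix='01' -> emit 'k', reset
Bit 4: prefix='0' (no match yet)
Bit 5: prefix='01' -> emit 'k', reset
Bit 6: prefix='0' (no match yet)
Bit 7: prefix='01' -> emit 'k', reset
Bit 8: prefix='0' (no match yet)
Bit 9: prefix='01' -> emit 'k', reset
Bit 10: prefix='1' (no match yet)
Bit 11: prefix='11' -> emit 'g', reset
Bit 12: prefix='1' (no match yet)
Bit 13: prefix='11' -> emit 'g', reset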